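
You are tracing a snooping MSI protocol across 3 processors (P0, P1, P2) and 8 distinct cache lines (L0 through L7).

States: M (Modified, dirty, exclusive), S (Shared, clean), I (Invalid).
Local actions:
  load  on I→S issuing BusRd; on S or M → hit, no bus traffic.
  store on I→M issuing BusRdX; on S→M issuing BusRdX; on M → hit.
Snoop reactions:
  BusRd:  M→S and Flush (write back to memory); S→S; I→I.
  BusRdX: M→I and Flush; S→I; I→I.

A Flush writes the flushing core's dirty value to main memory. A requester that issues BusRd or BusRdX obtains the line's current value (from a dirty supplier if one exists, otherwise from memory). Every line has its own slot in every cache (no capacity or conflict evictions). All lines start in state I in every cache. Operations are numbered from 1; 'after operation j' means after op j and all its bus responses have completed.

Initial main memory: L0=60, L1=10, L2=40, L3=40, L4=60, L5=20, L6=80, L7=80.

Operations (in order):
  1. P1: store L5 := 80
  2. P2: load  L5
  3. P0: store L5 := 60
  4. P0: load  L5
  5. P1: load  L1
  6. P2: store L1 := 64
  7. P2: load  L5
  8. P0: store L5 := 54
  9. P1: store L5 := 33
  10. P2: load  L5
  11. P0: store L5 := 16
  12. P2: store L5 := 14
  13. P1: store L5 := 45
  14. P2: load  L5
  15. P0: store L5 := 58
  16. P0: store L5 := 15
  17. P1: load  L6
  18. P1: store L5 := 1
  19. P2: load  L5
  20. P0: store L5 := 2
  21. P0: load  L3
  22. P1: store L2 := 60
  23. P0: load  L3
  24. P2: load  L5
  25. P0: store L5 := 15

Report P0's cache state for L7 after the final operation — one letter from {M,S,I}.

state = I

  op1 P1: store L5 := 80 → I/M/I on L5; bus BusRdX; mem=20
  op2 P2: load  L5 → I/S/S on L5; bus BusRd Flush; mem=80
  op3 P0: store L5 := 60 → M/I/I on L5; bus BusRdX; mem=80
  op4 P0: load  L5 → M/I/I on L5; bus (none); mem=80
  op5 P1: load  L1 → I/S/I on L1; bus BusRd; mem=10
  op6 P2: store L1 := 64 → I/I/M on L1; bus BusRdX; mem=10
  op7 P2: load  L5 → S/I/S on L5; bus BusRd Flush; mem=60
  op8 P0: store L5 := 54 → M/I/I on L5; bus BusRdX; mem=60
  op9 P1: store L5 := 33 → I/M/I on L5; bus BusRdX Flush; mem=54
  op10 P2: load  L5 → I/S/S on L5; bus BusRd Flush; mem=33
  op11 P0: store L5 := 16 → M/I/I on L5; bus BusRdX; mem=33
  op12 P2: store L5 := 14 → I/I/M on L5; bus BusRdX Flush; mem=16
  op13 P1: store L5 := 45 → I/M/I on L5; bus BusRdX Flush; mem=14
  op14 P2: load  L5 → I/S/S on L5; bus BusRd Flush; mem=45
  op15 P0: store L5 := 58 → M/I/I on L5; bus BusRdX; mem=45
  op16 P0: store L5 := 15 → M/I/I on L5; bus (none); mem=45
  op17 P1: load  L6 → I/S/I on L6; bus BusRd; mem=80
  op18 P1: store L5 := 1 → I/M/I on L5; bus BusRdX Flush; mem=15
  op19 P2: load  L5 → I/S/S on L5; bus BusRd Flush; mem=1
  op20 P0: store L5 := 2 → M/I/I on L5; bus BusRdX; mem=1
  op21 P0: load  L3 → S/I/I on L3; bus BusRd; mem=40
  op22 P1: store L2 := 60 → I/M/I on L2; bus BusRdX; mem=40
  op23 P0: load  L3 → S/I/I on L3; bus (none); mem=40
  op24 P2: load  L5 → S/I/S on L5; bus BusRd Flush; mem=2
  op25 P0: store L5 := 15 → M/I/I on L5; bus BusRdX; mem=2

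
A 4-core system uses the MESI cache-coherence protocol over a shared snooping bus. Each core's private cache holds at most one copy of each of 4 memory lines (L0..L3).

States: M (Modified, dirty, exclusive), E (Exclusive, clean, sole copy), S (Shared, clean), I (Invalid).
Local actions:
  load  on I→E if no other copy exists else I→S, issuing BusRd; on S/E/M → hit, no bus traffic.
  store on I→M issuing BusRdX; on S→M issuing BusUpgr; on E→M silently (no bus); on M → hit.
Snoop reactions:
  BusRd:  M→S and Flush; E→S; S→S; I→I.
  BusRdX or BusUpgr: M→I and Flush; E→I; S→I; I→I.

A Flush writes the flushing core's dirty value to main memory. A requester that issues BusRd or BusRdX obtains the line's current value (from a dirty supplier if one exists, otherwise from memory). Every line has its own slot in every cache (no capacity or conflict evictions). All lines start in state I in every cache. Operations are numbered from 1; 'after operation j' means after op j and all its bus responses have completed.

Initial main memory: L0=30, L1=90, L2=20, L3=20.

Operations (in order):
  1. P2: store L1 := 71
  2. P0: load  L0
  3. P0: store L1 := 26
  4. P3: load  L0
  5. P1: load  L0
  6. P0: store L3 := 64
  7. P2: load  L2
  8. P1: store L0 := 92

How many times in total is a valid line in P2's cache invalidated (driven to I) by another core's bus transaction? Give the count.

1. P2: store L1 := 71  bus=[BusRdX]  L1: P0=I P1=I P2=M P3=I  mem[L1]=90
2. P0: load  L0  bus=[BusRd]  L0: P0=E P1=I P2=I P3=I  mem[L0]=30
3. P0: store L1 := 26  bus=[BusRdX,Flush]  L1: P0=M P1=I P2=I P3=I  mem[L1]=71
4. P3: load  L0  bus=[BusRd]  L0: P0=S P1=I P2=I P3=S  mem[L0]=30
5. P1: load  L0  bus=[BusRd]  L0: P0=S P1=S P2=I P3=S  mem[L0]=30
6. P0: store L3 := 64  bus=[BusRdX]  L3: P0=M P1=I P2=I P3=I  mem[L3]=20
7. P2: load  L2  bus=[BusRd]  L2: P0=I P1=I P2=E P3=I  mem[L2]=20
8. P1: store L0 := 92  bus=[BusUpgr]  L0: P0=I P1=M P2=I P3=I  mem[L0]=30

invalidations = 1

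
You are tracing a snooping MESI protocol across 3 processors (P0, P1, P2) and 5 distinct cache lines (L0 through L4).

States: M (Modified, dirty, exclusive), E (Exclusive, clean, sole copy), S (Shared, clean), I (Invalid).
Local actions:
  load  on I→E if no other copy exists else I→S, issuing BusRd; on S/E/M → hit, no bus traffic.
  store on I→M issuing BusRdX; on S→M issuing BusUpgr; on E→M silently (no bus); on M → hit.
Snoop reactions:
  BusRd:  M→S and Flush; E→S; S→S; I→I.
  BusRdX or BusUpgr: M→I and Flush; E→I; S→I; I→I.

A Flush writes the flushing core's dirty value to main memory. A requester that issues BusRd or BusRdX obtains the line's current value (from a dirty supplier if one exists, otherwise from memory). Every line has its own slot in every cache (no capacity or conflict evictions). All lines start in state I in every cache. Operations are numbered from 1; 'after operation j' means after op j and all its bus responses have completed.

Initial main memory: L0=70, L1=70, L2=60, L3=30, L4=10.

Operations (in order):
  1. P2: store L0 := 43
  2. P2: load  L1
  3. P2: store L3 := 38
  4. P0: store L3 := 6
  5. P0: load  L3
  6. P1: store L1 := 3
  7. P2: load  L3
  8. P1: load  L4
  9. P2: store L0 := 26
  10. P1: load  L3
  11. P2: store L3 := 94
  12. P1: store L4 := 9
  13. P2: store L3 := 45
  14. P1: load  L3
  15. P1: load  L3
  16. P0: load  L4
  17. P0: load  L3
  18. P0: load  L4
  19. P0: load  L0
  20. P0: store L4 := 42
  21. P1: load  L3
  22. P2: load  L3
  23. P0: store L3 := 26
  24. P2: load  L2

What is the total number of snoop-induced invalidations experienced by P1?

  op1 P2: store L0 := 43 → I/I/M on L0; bus BusRdX; mem=70
  op2 P2: load  L1 → I/I/E on L1; bus BusRd; mem=70
  op3 P2: store L3 := 38 → I/I/M on L3; bus BusRdX; mem=30
  op4 P0: store L3 := 6 → M/I/I on L3; bus BusRdX Flush; mem=38
  op5 P0: load  L3 → M/I/I on L3; bus (none); mem=38
  op6 P1: store L1 := 3 → I/M/I on L1; bus BusRdX; mem=70
  op7 P2: load  L3 → S/I/S on L3; bus BusRd Flush; mem=6
  op8 P1: load  L4 → I/E/I on L4; bus BusRd; mem=10
  op9 P2: store L0 := 26 → I/I/M on L0; bus (none); mem=70
  op10 P1: load  L3 → S/S/S on L3; bus BusRd; mem=6
  op11 P2: store L3 := 94 → I/I/M on L3; bus BusUpgr; mem=6
  op12 P1: store L4 := 9 → I/M/I on L4; bus (none); mem=10
  op13 P2: store L3 := 45 → I/I/M on L3; bus (none); mem=6
  op14 P1: load  L3 → I/S/S on L3; bus BusRd Flush; mem=45
  op15 P1: load  L3 → I/S/S on L3; bus (none); mem=45
  op16 P0: load  L4 → S/S/I on L4; bus BusRd Flush; mem=9
  op17 P0: load  L3 → S/S/S on L3; bus BusRd; mem=45
  op18 P0: load  L4 → S/S/I on L4; bus (none); mem=9
  op19 P0: load  L0 → S/I/S on L0; bus BusRd Flush; mem=26
  op20 P0: store L4 := 42 → M/I/I on L4; bus BusUpgr; mem=9
  op21 P1: load  L3 → S/S/S on L3; bus (none); mem=45
  op22 P2: load  L3 → S/S/S on L3; bus (none); mem=45
  op23 P0: store L3 := 26 → M/I/I on L3; bus BusUpgr; mem=45
  op24 P2: load  L2 → I/I/E on L2; bus BusRd; mem=60

invalidations = 3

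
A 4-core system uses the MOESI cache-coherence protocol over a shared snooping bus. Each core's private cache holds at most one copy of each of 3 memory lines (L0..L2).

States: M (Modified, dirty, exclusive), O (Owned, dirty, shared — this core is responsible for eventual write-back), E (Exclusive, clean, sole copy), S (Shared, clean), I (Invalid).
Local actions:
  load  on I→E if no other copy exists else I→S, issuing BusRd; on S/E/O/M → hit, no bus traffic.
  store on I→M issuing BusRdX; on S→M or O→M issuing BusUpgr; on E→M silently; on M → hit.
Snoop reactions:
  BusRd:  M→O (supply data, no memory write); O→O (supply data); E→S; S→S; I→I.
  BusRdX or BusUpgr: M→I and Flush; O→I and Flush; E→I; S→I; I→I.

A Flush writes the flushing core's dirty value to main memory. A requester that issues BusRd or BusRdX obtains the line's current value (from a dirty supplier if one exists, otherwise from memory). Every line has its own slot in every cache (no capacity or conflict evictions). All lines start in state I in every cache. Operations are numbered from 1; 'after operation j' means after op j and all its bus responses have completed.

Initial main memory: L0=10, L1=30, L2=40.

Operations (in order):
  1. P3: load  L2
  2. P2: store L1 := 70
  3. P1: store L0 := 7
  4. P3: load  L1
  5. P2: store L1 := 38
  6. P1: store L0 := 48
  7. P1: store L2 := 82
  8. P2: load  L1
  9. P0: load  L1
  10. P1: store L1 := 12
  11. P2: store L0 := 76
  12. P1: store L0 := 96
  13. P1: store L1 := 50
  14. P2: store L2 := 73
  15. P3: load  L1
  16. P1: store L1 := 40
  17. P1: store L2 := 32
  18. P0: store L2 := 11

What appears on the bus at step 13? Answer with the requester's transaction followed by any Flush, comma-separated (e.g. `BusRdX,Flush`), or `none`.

  op1 P3: load  L2 → I/I/I/E on L2; bus BusRd; mem=40
  op2 P2: store L1 := 70 → I/I/M/I on L1; bus BusRdX; mem=30
  op3 P1: store L0 := 7 → I/M/I/I on L0; bus BusRdX; mem=10
  op4 P3: load  L1 → I/I/O/S on L1; bus BusRd; mem=30
  op5 P2: store L1 := 38 → I/I/M/I on L1; bus BusUpgr; mem=30
  op6 P1: store L0 := 48 → I/M/I/I on L0; bus (none); mem=10
  op7 P1: store L2 := 82 → I/M/I/I on L2; bus BusRdX; mem=40
  op8 P2: load  L1 → I/I/M/I on L1; bus (none); mem=30
  op9 P0: load  L1 → S/I/O/I on L1; bus BusRd; mem=30
  op10 P1: store L1 := 12 → I/M/I/I on L1; bus BusRdX Flush; mem=38
  op11 P2: store L0 := 76 → I/I/M/I on L0; bus BusRdX Flush; mem=48
  op12 P1: store L0 := 96 → I/M/I/I on L0; bus BusRdX Flush; mem=76
  op13 P1: store L1 := 50 → I/M/I/I on L1; bus (none); mem=38
  op14 P2: store L2 := 73 → I/I/M/I on L2; bus BusRdX Flush; mem=82
  op15 P3: load  L1 → I/O/I/S on L1; bus BusRd; mem=38
  op16 P1: store L1 := 40 → I/M/I/I on L1; bus BusUpgr; mem=38
  op17 P1: store L2 := 32 → I/M/I/I on L2; bus BusRdX Flush; mem=73
  op18 P0: store L2 := 11 → M/I/I/I on L2; bus BusRdX Flush; mem=32

bus = none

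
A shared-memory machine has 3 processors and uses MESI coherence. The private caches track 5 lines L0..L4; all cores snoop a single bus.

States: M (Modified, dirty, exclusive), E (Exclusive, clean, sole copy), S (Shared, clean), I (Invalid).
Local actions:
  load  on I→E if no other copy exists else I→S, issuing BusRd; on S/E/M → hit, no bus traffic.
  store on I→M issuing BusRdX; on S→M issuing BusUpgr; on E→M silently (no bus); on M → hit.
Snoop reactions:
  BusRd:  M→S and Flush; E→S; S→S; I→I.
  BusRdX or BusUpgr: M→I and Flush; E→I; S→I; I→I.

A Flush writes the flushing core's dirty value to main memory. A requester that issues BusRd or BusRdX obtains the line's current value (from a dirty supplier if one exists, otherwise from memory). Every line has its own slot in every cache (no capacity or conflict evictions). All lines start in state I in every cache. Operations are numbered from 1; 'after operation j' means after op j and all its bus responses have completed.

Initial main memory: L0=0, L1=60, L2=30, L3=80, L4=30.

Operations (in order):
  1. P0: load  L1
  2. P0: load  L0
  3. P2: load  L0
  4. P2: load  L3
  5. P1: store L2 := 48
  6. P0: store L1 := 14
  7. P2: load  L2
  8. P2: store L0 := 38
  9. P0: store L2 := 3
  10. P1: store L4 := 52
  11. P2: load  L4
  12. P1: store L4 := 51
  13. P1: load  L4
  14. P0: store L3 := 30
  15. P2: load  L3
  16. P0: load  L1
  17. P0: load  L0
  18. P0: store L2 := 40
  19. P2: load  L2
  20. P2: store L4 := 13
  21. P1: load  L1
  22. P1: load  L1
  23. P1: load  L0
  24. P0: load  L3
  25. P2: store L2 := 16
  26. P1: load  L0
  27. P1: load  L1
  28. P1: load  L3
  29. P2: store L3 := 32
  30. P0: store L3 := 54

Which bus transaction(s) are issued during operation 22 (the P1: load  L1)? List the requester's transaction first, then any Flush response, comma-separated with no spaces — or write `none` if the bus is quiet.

[1] P0: load  L1 | P0:E(60), P1:I, P2:I | bus: BusRd
[2] P0: load  L0 | P0:E(0), P1:I, P2:I | bus: BusRd
[3] P2: load  L0 | P0:S(0), P1:I, P2:S(0) | bus: BusRd
[4] P2: load  L3 | P0:I, P1:I, P2:E(80) | bus: BusRd
[5] P1: store L2 := 48 | P0:I, P1:M(48), P2:I | bus: BusRdX
[6] P0: store L1 := 14 | P0:M(14), P1:I, P2:I | bus: none
[7] P2: load  L2 | P0:I, P1:S(48), P2:S(48) | bus: BusRd,Flush
[8] P2: store L0 := 38 | P0:I, P1:I, P2:M(38) | bus: BusUpgr
[9] P0: store L2 := 3 | P0:M(3), P1:I, P2:I | bus: BusRdX
[10] P1: store L4 := 52 | P0:I, P1:M(52), P2:I | bus: BusRdX
[11] P2: load  L4 | P0:I, P1:S(52), P2:S(52) | bus: BusRd,Flush
[12] P1: store L4 := 51 | P0:I, P1:M(51), P2:I | bus: BusUpgr
[13] P1: load  L4 | P0:I, P1:M(51), P2:I | bus: none
[14] P0: store L3 := 30 | P0:M(30), P1:I, P2:I | bus: BusRdX
[15] P2: load  L3 | P0:S(30), P1:I, P2:S(30) | bus: BusRd,Flush
[16] P0: load  L1 | P0:M(14), P1:I, P2:I | bus: none
[17] P0: load  L0 | P0:S(38), P1:I, P2:S(38) | bus: BusRd,Flush
[18] P0: store L2 := 40 | P0:M(40), P1:I, P2:I | bus: none
[19] P2: load  L2 | P0:S(40), P1:I, P2:S(40) | bus: BusRd,Flush
[20] P2: store L4 := 13 | P0:I, P1:I, P2:M(13) | bus: BusRdX,Flush
[21] P1: load  L1 | P0:S(14), P1:S(14), P2:I | bus: BusRd,Flush
[22] P1: load  L1 | P0:S(14), P1:S(14), P2:I | bus: none
[23] P1: load  L0 | P0:S(38), P1:S(38), P2:S(38) | bus: BusRd
[24] P0: load  L3 | P0:S(30), P1:I, P2:S(30) | bus: none
[25] P2: store L2 := 16 | P0:I, P1:I, P2:M(16) | bus: BusUpgr
[26] P1: load  L0 | P0:S(38), P1:S(38), P2:S(38) | bus: none
[27] P1: load  L1 | P0:S(14), P1:S(14), P2:I | bus: none
[28] P1: load  L3 | P0:S(30), P1:S(30), P2:S(30) | bus: BusRd
[29] P2: store L3 := 32 | P0:I, P1:I, P2:M(32) | bus: BusUpgr
[30] P0: store L3 := 54 | P0:M(54), P1:I, P2:I | bus: BusRdX,Flush

bus = none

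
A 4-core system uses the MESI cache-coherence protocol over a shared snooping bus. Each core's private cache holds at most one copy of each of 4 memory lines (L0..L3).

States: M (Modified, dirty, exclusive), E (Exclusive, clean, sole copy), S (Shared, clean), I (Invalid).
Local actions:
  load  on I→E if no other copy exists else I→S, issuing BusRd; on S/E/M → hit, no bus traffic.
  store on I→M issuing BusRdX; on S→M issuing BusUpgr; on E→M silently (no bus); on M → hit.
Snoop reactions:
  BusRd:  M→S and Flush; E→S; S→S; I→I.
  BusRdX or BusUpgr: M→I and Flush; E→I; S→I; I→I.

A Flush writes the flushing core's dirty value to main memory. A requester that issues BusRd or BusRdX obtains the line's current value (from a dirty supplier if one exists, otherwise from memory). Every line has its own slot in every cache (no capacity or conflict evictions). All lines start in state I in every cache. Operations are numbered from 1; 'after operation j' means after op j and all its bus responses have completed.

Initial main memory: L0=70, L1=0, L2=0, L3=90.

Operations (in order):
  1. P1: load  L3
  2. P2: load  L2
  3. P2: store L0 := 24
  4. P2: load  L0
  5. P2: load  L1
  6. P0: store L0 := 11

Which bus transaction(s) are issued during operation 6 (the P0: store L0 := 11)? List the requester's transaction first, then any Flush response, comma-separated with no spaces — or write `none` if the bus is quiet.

  op1 P1: load  L3 → I/E/I/I on L3; bus BusRd; mem=90
  op2 P2: load  L2 → I/I/E/I on L2; bus BusRd; mem=0
  op3 P2: store L0 := 24 → I/I/M/I on L0; bus BusRdX; mem=70
  op4 P2: load  L0 → I/I/M/I on L0; bus (none); mem=70
  op5 P2: load  L1 → I/I/E/I on L1; bus BusRd; mem=0
  op6 P0: store L0 := 11 → M/I/I/I on L0; bus BusRdX Flush; mem=24

bus = BusRdX,Flush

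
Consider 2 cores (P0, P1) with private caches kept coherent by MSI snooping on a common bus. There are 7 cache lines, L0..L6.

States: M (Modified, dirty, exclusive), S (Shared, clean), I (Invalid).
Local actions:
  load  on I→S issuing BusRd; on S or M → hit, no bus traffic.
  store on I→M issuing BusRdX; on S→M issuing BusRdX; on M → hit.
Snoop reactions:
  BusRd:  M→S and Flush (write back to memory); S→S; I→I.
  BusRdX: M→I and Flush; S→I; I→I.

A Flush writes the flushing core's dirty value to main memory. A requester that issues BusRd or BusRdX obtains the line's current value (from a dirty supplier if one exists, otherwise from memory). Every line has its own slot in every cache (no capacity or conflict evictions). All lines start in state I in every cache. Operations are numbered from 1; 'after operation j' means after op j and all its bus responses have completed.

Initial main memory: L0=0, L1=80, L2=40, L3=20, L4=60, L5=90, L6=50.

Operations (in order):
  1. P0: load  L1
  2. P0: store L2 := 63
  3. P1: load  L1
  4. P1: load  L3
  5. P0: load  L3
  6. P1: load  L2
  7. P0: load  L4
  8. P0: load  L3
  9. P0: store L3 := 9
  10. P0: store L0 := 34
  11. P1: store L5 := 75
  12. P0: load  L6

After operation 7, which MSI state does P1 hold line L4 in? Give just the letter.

[1] P0: load  L1 | P0:S(80), P1:I | bus: BusRd
[2] P0: store L2 := 63 | P0:M(63), P1:I | bus: BusRdX
[3] P1: load  L1 | P0:S(80), P1:S(80) | bus: BusRd
[4] P1: load  L3 | P0:I, P1:S(20) | bus: BusRd
[5] P0: load  L3 | P0:S(20), P1:S(20) | bus: BusRd
[6] P1: load  L2 | P0:S(63), P1:S(63) | bus: BusRd,Flush
[7] P0: load  L4 | P0:S(60), P1:I | bus: BusRd
[8] P0: load  L3 | P0:S(20), P1:S(20) | bus: none
[9] P0: store L3 := 9 | P0:M(9), P1:I | bus: BusRdX
[10] P0: store L0 := 34 | P0:M(34), P1:I | bus: BusRdX
[11] P1: store L5 := 75 | P0:I, P1:M(75) | bus: BusRdX
[12] P0: load  L6 | P0:S(50), P1:I | bus: BusRd

state = I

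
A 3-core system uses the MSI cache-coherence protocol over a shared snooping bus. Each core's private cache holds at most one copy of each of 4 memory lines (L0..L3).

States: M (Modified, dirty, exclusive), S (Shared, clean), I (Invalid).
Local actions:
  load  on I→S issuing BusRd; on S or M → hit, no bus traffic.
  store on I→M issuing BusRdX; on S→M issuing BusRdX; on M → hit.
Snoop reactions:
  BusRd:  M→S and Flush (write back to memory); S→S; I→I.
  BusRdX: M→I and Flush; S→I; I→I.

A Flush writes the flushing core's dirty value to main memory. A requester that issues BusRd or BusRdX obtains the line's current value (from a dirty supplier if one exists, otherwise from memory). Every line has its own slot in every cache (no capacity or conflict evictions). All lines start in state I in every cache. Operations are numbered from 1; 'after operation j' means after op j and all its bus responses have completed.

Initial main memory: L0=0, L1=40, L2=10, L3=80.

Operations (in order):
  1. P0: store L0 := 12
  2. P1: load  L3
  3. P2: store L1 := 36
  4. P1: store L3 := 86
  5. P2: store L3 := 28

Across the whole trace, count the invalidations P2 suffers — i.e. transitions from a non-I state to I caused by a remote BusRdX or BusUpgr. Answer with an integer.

invalidations = 0

1. P0: store L0 := 12  bus=[BusRdX]  L0: P0=M P1=I P2=I  mem[L0]=0
2. P1: load  L3  bus=[BusRd]  L3: P0=I P1=S P2=I  mem[L3]=80
3. P2: store L1 := 36  bus=[BusRdX]  L1: P0=I P1=I P2=M  mem[L1]=40
4. P1: store L3 := 86  bus=[BusRdX]  L3: P0=I P1=M P2=I  mem[L3]=80
5. P2: store L3 := 28  bus=[BusRdX,Flush]  L3: P0=I P1=I P2=M  mem[L3]=86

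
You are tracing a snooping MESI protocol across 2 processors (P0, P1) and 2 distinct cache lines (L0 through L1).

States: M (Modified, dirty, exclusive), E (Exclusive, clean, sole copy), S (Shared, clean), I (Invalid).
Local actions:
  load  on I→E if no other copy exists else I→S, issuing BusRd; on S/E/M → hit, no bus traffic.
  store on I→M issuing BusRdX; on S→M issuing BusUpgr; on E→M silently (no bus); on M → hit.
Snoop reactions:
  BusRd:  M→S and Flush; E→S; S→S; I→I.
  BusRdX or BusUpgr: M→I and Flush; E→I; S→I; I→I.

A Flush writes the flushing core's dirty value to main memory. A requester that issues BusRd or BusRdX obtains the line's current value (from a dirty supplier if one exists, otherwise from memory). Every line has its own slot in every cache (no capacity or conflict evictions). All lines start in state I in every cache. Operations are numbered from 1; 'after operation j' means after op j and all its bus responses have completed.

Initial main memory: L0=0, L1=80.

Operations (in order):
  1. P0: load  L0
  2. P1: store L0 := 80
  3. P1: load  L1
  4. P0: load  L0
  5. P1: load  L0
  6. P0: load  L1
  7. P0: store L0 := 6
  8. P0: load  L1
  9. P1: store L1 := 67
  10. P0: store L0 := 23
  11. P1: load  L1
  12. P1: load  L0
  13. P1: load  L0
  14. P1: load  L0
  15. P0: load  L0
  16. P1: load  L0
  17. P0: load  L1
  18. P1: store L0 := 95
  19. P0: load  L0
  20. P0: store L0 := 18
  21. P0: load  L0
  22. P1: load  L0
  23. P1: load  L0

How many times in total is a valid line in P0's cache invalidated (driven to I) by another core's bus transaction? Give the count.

1. P0: load  L0  bus=[BusRd]  L0: P0=E P1=I  mem[L0]=0
2. P1: store L0 := 80  bus=[BusRdX]  L0: P0=I P1=M  mem[L0]=0
3. P1: load  L1  bus=[BusRd]  L1: P0=I P1=E  mem[L1]=80
4. P0: load  L0  bus=[BusRd,Flush]  L0: P0=S P1=S  mem[L0]=80
5. P1: load  L0  bus=[-]  L0: P0=S P1=S  mem[L0]=80
6. P0: load  L1  bus=[BusRd]  L1: P0=S P1=S  mem[L1]=80
7. P0: store L0 := 6  bus=[BusUpgr]  L0: P0=M P1=I  mem[L0]=80
8. P0: load  L1  bus=[-]  L1: P0=S P1=S  mem[L1]=80
9. P1: store L1 := 67  bus=[BusUpgr]  L1: P0=I P1=M  mem[L1]=80
10. P0: store L0 := 23  bus=[-]  L0: P0=M P1=I  mem[L0]=80
11. P1: load  L1  bus=[-]  L1: P0=I P1=M  mem[L1]=80
12. P1: load  L0  bus=[BusRd,Flush]  L0: P0=S P1=S  mem[L0]=23
13. P1: load  L0  bus=[-]  L0: P0=S P1=S  mem[L0]=23
14. P1: load  L0  bus=[-]  L0: P0=S P1=S  mem[L0]=23
15. P0: load  L0  bus=[-]  L0: P0=S P1=S  mem[L0]=23
16. P1: load  L0  bus=[-]  L0: P0=S P1=S  mem[L0]=23
17. P0: load  L1  bus=[BusRd,Flush]  L1: P0=S P1=S  mem[L1]=67
18. P1: store L0 := 95  bus=[BusUpgr]  L0: P0=I P1=M  mem[L0]=23
19. P0: load  L0  bus=[BusRd,Flush]  L0: P0=S P1=S  mem[L0]=95
20. P0: store L0 := 18  bus=[BusUpgr]  L0: P0=M P1=I  mem[L0]=95
21. P0: load  L0  bus=[-]  L0: P0=M P1=I  mem[L0]=95
22. P1: load  L0  bus=[BusRd,Flush]  L0: P0=S P1=S  mem[L0]=18
23. P1: load  L0  bus=[-]  L0: P0=S P1=S  mem[L0]=18

invalidations = 3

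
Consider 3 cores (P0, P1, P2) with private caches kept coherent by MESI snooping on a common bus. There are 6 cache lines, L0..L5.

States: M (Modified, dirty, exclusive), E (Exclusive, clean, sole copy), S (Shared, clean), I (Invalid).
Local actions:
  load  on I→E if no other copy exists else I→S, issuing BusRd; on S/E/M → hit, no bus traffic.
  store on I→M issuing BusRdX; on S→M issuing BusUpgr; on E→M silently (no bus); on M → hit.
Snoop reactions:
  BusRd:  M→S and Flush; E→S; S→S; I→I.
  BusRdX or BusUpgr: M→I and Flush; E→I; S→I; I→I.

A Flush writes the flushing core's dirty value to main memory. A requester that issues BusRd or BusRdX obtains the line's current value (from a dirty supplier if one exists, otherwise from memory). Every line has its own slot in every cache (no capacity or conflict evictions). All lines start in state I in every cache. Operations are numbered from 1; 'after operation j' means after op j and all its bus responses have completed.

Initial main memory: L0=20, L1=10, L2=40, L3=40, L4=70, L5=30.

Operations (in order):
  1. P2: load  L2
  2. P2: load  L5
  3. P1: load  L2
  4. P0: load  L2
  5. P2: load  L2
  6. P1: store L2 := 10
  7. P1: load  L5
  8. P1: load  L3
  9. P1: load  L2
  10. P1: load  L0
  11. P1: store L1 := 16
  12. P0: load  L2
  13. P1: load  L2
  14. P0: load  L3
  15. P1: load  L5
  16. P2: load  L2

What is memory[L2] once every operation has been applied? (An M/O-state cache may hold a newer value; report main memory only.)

  op1 P2: load  L2 → I/I/E on L2; bus BusRd; mem=40
  op2 P2: load  L5 → I/I/E on L5; bus BusRd; mem=30
  op3 P1: load  L2 → I/S/S on L2; bus BusRd; mem=40
  op4 P0: load  L2 → S/S/S on L2; bus BusRd; mem=40
  op5 P2: load  L2 → S/S/S on L2; bus (none); mem=40
  op6 P1: store L2 := 10 → I/M/I on L2; bus BusUpgr; mem=40
  op7 P1: load  L5 → I/S/S on L5; bus BusRd; mem=30
  op8 P1: load  L3 → I/E/I on L3; bus BusRd; mem=40
  op9 P1: load  L2 → I/M/I on L2; bus (none); mem=40
  op10 P1: load  L0 → I/E/I on L0; bus BusRd; mem=20
  op11 P1: store L1 := 16 → I/M/I on L1; bus BusRdX; mem=10
  op12 P0: load  L2 → S/S/I on L2; bus BusRd Flush; mem=10
  op13 P1: load  L2 → S/S/I on L2; bus (none); mem=10
  op14 P0: load  L3 → S/S/I on L3; bus BusRd; mem=40
  op15 P1: load  L5 → I/S/S on L5; bus (none); mem=30
  op16 P2: load  L2 → S/S/S on L2; bus BusRd; mem=10

memory[L2] = 10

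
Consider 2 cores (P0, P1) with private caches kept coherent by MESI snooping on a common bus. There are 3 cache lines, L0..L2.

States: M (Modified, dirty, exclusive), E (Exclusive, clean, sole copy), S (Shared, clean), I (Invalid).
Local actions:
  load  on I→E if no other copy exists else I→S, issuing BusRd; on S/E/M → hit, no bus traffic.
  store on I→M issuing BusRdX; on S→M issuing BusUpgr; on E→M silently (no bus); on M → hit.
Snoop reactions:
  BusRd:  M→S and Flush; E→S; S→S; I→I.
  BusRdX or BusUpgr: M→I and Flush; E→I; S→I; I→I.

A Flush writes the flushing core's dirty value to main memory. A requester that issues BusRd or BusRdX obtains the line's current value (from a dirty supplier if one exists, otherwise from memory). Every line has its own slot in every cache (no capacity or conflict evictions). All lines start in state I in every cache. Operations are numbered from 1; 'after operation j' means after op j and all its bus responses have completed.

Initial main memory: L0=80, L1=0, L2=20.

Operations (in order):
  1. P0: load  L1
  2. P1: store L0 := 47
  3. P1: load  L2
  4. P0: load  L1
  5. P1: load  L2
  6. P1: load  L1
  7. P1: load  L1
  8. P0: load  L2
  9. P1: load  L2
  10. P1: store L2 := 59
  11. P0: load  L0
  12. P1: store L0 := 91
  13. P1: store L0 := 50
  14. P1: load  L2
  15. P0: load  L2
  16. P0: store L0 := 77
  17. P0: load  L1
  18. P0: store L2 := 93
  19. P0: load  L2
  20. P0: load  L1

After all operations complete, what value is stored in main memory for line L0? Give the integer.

memory[L0] = 50

1. P0: load  L1  bus=[BusRd]  L1: P0=E P1=I  mem[L1]=0
2. P1: store L0 := 47  bus=[BusRdX]  L0: P0=I P1=M  mem[L0]=80
3. P1: load  L2  bus=[BusRd]  L2: P0=I P1=E  mem[L2]=20
4. P0: load  L1  bus=[-]  L1: P0=E P1=I  mem[L1]=0
5. P1: load  L2  bus=[-]  L2: P0=I P1=E  mem[L2]=20
6. P1: load  L1  bus=[BusRd]  L1: P0=S P1=S  mem[L1]=0
7. P1: load  L1  bus=[-]  L1: P0=S P1=S  mem[L1]=0
8. P0: load  L2  bus=[BusRd]  L2: P0=S P1=S  mem[L2]=20
9. P1: load  L2  bus=[-]  L2: P0=S P1=S  mem[L2]=20
10. P1: store L2 := 59  bus=[BusUpgr]  L2: P0=I P1=M  mem[L2]=20
11. P0: load  L0  bus=[BusRd,Flush]  L0: P0=S P1=S  mem[L0]=47
12. P1: store L0 := 91  bus=[BusUpgr]  L0: P0=I P1=M  mem[L0]=47
13. P1: store L0 := 50  bus=[-]  L0: P0=I P1=M  mem[L0]=47
14. P1: load  L2  bus=[-]  L2: P0=I P1=M  mem[L2]=20
15. P0: load  L2  bus=[BusRd,Flush]  L2: P0=S P1=S  mem[L2]=59
16. P0: store L0 := 77  bus=[BusRdX,Flush]  L0: P0=M P1=I  mem[L0]=50
17. P0: load  L1  bus=[-]  L1: P0=S P1=S  mem[L1]=0
18. P0: store L2 := 93  bus=[BusUpgr]  L2: P0=M P1=I  mem[L2]=59
19. P0: load  L2  bus=[-]  L2: P0=M P1=I  mem[L2]=59
20. P0: load  L1  bus=[-]  L1: P0=S P1=S  mem[L1]=0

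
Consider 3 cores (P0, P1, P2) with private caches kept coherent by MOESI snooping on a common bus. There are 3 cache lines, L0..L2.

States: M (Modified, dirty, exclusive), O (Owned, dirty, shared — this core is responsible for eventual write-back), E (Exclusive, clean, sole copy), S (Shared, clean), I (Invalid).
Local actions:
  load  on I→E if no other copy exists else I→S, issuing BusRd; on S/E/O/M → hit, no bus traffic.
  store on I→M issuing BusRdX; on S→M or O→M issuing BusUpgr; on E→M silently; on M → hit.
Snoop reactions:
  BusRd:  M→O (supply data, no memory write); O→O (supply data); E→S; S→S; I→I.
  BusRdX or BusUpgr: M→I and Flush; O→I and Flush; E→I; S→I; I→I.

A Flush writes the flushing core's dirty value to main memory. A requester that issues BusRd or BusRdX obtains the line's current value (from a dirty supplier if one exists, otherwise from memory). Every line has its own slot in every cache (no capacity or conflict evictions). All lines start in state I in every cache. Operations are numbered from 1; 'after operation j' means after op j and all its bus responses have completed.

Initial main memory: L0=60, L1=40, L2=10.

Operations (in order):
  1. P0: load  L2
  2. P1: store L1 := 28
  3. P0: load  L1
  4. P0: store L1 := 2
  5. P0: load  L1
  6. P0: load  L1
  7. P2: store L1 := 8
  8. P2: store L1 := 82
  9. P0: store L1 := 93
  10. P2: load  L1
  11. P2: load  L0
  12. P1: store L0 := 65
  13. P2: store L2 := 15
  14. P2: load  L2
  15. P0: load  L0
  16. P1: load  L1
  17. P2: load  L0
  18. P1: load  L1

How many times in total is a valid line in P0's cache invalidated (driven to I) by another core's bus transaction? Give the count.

[1] P0: load  L2 | P0:E(10), P1:I, P2:I | bus: BusRd
[2] P1: store L1 := 28 | P0:I, P1:M(28), P2:I | bus: BusRdX
[3] P0: load  L1 | P0:S(28), P1:O(28), P2:I | bus: BusRd
[4] P0: store L1 := 2 | P0:M(2), P1:I, P2:I | bus: BusUpgr,Flush
[5] P0: load  L1 | P0:M(2), P1:I, P2:I | bus: none
[6] P0: load  L1 | P0:M(2), P1:I, P2:I | bus: none
[7] P2: store L1 := 8 | P0:I, P1:I, P2:M(8) | bus: BusRdX,Flush
[8] P2: store L1 := 82 | P0:I, P1:I, P2:M(82) | bus: none
[9] P0: store L1 := 93 | P0:M(93), P1:I, P2:I | bus: BusRdX,Flush
[10] P2: load  L1 | P0:O(93), P1:I, P2:S(93) | bus: BusRd
[11] P2: load  L0 | P0:I, P1:I, P2:E(60) | bus: BusRd
[12] P1: store L0 := 65 | P0:I, P1:M(65), P2:I | bus: BusRdX
[13] P2: store L2 := 15 | P0:I, P1:I, P2:M(15) | bus: BusRdX
[14] P2: load  L2 | P0:I, P1:I, P2:M(15) | bus: none
[15] P0: load  L0 | P0:S(65), P1:O(65), P2:I | bus: BusRd
[16] P1: load  L1 | P0:O(93), P1:S(93), P2:S(93) | bus: BusRd
[17] P2: load  L0 | P0:S(65), P1:O(65), P2:S(65) | bus: BusRd
[18] P1: load  L1 | P0:O(93), P1:S(93), P2:S(93) | bus: none

invalidations = 2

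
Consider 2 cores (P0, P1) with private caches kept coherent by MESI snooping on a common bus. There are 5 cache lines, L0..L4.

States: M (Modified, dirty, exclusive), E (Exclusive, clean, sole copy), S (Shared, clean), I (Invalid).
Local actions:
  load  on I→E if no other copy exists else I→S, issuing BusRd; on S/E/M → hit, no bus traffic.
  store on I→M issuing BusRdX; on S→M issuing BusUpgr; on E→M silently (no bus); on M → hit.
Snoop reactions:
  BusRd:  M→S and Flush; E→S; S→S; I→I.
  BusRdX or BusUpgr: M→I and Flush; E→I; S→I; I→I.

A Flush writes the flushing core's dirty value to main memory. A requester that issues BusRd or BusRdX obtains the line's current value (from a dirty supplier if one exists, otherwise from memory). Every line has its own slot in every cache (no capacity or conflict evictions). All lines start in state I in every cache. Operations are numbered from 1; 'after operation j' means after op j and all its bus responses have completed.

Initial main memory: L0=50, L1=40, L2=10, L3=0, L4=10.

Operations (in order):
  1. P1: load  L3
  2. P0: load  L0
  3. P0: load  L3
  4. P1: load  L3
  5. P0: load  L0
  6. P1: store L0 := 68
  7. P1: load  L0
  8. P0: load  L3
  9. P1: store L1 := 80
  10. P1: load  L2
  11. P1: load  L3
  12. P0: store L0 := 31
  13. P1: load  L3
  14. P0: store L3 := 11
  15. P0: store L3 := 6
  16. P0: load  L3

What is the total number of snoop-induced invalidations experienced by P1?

invalidations = 2

step 1: P1: load  L3  ⟶  IE  (L3)  txn=BusRd  M[L3]=0
step 2: P0: load  L0  ⟶  EI  (L0)  txn=BusRd  M[L0]=50
step 3: P0: load  L3  ⟶  SS  (L3)  txn=BusRd  M[L3]=0
step 4: P1: load  L3  ⟶  SS  (L3)  txn=∅  M[L3]=0
step 5: P0: load  L0  ⟶  EI  (L0)  txn=∅  M[L0]=50
step 6: P1: store L0 := 68  ⟶  IM  (L0)  txn=BusRdX  M[L0]=50
step 7: P1: load  L0  ⟶  IM  (L0)  txn=∅  M[L0]=50
step 8: P0: load  L3  ⟶  SS  (L3)  txn=∅  M[L3]=0
step 9: P1: store L1 := 80  ⟶  IM  (L1)  txn=BusRdX  M[L1]=40
step 10: P1: load  L2  ⟶  IE  (L2)  txn=BusRd  M[L2]=10
step 11: P1: load  L3  ⟶  SS  (L3)  txn=∅  M[L3]=0
step 12: P0: store L0 := 31  ⟶  MI  (L0)  txn=BusRdX+Flush  M[L0]=68
step 13: P1: load  L3  ⟶  SS  (L3)  txn=∅  M[L3]=0
step 14: P0: store L3 := 11  ⟶  MI  (L3)  txn=BusUpgr  M[L3]=0
step 15: P0: store L3 := 6  ⟶  MI  (L3)  txn=∅  M[L3]=0
step 16: P0: load  L3  ⟶  MI  (L3)  txn=∅  M[L3]=0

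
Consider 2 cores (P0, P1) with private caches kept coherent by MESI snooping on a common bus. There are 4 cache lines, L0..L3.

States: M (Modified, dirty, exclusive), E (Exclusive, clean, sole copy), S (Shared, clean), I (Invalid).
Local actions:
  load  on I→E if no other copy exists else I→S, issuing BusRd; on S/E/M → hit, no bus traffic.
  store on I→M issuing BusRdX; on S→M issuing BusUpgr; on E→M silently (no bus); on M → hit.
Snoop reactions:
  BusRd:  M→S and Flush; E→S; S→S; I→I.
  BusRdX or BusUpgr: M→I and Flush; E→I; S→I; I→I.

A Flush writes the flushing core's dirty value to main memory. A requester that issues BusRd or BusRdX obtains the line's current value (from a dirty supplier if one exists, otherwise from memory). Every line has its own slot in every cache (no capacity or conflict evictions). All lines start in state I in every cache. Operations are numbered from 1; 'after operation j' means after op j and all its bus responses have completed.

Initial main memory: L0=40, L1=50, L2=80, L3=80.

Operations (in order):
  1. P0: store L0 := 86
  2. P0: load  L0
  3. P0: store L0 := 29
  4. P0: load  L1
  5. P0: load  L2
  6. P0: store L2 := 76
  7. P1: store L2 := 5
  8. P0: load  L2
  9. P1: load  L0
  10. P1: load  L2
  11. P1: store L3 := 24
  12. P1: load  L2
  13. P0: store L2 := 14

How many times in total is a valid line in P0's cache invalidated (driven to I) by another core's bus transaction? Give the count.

[1] P0: store L0 := 86 | P0:M(86), P1:I | bus: BusRdX
[2] P0: load  L0 | P0:M(86), P1:I | bus: none
[3] P0: store L0 := 29 | P0:M(29), P1:I | bus: none
[4] P0: load  L1 | P0:E(50), P1:I | bus: BusRd
[5] P0: load  L2 | P0:E(80), P1:I | bus: BusRd
[6] P0: store L2 := 76 | P0:M(76), P1:I | bus: none
[7] P1: store L2 := 5 | P0:I, P1:M(5) | bus: BusRdX,Flush
[8] P0: load  L2 | P0:S(5), P1:S(5) | bus: BusRd,Flush
[9] P1: load  L0 | P0:S(29), P1:S(29) | bus: BusRd,Flush
[10] P1: load  L2 | P0:S(5), P1:S(5) | bus: none
[11] P1: store L3 := 24 | P0:I, P1:M(24) | bus: BusRdX
[12] P1: load  L2 | P0:S(5), P1:S(5) | bus: none
[13] P0: store L2 := 14 | P0:M(14), P1:I | bus: BusUpgr

invalidations = 1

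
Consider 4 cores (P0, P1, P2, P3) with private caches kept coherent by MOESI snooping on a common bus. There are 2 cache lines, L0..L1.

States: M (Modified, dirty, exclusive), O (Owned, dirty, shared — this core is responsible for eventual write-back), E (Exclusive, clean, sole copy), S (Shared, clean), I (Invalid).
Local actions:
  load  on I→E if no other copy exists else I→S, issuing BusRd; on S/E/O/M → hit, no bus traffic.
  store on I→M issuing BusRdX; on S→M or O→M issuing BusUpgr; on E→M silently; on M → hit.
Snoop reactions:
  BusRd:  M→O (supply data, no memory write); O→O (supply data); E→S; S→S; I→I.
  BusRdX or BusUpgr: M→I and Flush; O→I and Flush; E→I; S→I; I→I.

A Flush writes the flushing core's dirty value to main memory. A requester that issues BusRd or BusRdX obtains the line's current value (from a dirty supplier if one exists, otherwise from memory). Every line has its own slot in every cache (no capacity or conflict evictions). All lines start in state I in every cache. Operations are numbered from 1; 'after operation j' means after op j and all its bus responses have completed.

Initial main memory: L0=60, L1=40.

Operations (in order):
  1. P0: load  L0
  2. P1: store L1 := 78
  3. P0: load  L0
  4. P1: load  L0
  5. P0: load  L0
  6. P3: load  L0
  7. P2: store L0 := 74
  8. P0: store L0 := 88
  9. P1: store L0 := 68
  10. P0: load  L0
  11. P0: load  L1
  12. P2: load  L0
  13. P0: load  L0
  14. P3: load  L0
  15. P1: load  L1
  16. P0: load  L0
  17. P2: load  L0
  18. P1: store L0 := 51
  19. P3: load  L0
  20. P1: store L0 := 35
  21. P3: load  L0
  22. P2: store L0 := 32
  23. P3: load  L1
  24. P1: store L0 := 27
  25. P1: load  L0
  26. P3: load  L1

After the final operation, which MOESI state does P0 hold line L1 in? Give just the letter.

[1] P0: load  L0 | P0:E(60), P1:I, P2:I, P3:I | bus: BusRd
[2] P1: store L1 := 78 | P0:I, P1:M(78), P2:I, P3:I | bus: BusRdX
[3] P0: load  L0 | P0:E(60), P1:I, P2:I, P3:I | bus: none
[4] P1: load  L0 | P0:S(60), P1:S(60), P2:I, P3:I | bus: BusRd
[5] P0: load  L0 | P0:S(60), P1:S(60), P2:I, P3:I | bus: none
[6] P3: load  L0 | P0:S(60), P1:S(60), P2:I, P3:S(60) | bus: BusRd
[7] P2: store L0 := 74 | P0:I, P1:I, P2:M(74), P3:I | bus: BusRdX
[8] P0: store L0 := 88 | P0:M(88), P1:I, P2:I, P3:I | bus: BusRdX,Flush
[9] P1: store L0 := 68 | P0:I, P1:M(68), P2:I, P3:I | bus: BusRdX,Flush
[10] P0: load  L0 | P0:S(68), P1:O(68), P2:I, P3:I | bus: BusRd
[11] P0: load  L1 | P0:S(78), P1:O(78), P2:I, P3:I | bus: BusRd
[12] P2: load  L0 | P0:S(68), P1:O(68), P2:S(68), P3:I | bus: BusRd
[13] P0: load  L0 | P0:S(68), P1:O(68), P2:S(68), P3:I | bus: none
[14] P3: load  L0 | P0:S(68), P1:O(68), P2:S(68), P3:S(68) | bus: BusRd
[15] P1: load  L1 | P0:S(78), P1:O(78), P2:I, P3:I | bus: none
[16] P0: load  L0 | P0:S(68), P1:O(68), P2:S(68), P3:S(68) | bus: none
[17] P2: load  L0 | P0:S(68), P1:O(68), P2:S(68), P3:S(68) | bus: none
[18] P1: store L0 := 51 | P0:I, P1:M(51), P2:I, P3:I | bus: BusUpgr
[19] P3: load  L0 | P0:I, P1:O(51), P2:I, P3:S(51) | bus: BusRd
[20] P1: store L0 := 35 | P0:I, P1:M(35), P2:I, P3:I | bus: BusUpgr
[21] P3: load  L0 | P0:I, P1:O(35), P2:I, P3:S(35) | bus: BusRd
[22] P2: store L0 := 32 | P0:I, P1:I, P2:M(32), P3:I | bus: BusRdX,Flush
[23] P3: load  L1 | P0:S(78), P1:O(78), P2:I, P3:S(78) | bus: BusRd
[24] P1: store L0 := 27 | P0:I, P1:M(27), P2:I, P3:I | bus: BusRdX,Flush
[25] P1: load  L0 | P0:I, P1:M(27), P2:I, P3:I | bus: none
[26] P3: load  L1 | P0:S(78), P1:O(78), P2:I, P3:S(78) | bus: none

state = S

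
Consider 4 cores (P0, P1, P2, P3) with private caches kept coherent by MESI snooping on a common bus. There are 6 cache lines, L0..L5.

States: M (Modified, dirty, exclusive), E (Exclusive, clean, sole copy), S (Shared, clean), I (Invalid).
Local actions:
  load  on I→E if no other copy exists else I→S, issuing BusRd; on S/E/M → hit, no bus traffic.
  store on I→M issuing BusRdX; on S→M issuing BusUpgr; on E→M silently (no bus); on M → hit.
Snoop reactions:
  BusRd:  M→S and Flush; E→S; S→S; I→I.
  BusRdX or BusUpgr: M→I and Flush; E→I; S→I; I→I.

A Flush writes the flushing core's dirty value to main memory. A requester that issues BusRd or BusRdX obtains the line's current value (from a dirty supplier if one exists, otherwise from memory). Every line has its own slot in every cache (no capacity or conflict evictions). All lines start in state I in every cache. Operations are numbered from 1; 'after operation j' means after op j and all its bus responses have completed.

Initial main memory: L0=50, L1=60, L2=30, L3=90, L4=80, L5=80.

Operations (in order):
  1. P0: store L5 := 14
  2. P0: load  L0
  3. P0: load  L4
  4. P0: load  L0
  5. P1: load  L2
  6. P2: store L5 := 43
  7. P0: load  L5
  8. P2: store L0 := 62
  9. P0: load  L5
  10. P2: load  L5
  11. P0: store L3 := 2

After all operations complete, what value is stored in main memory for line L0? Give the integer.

memory[L0] = 50

  op1 P0: store L5 := 14 → M/I/I/I on L5; bus BusRdX; mem=80
  op2 P0: load  L0 → E/I/I/I on L0; bus BusRd; mem=50
  op3 P0: load  L4 → E/I/I/I on L4; bus BusRd; mem=80
  op4 P0: load  L0 → E/I/I/I on L0; bus (none); mem=50
  op5 P1: load  L2 → I/E/I/I on L2; bus BusRd; mem=30
  op6 P2: store L5 := 43 → I/I/M/I on L5; bus BusRdX Flush; mem=14
  op7 P0: load  L5 → S/I/S/I on L5; bus BusRd Flush; mem=43
  op8 P2: store L0 := 62 → I/I/M/I on L0; bus BusRdX; mem=50
  op9 P0: load  L5 → S/I/S/I on L5; bus (none); mem=43
  op10 P2: load  L5 → S/I/S/I on L5; bus (none); mem=43
  op11 P0: store L3 := 2 → M/I/I/I on L3; bus BusRdX; mem=90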